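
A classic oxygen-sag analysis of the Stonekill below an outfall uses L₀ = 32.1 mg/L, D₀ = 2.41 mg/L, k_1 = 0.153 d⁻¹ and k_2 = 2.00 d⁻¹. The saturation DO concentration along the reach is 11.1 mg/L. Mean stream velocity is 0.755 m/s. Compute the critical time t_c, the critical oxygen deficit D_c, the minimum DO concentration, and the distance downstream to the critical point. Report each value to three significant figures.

At the critical point dD/dt = 0, so k_1 L₀ e^(−k_1 t) = k_2 D. Substituting D(t) from the Streeter–Phelps equation and solving for t gives
t_c = ln[(k_2/k_1)(1 − D₀(k_2−k_1)/(k_1 L₀))] / (k_2−k_1).
Here k_2−k_1 = 1.847 d⁻¹ and 1 − D₀(k_2−k_1)/(k_1 L₀) = 1 − 2.41×1.847/(0.153×32.1) = 0.09367, so
t_c = ln(13.07 × 0.09367) / 1.847 = 0.2025 / 1.847 = 0.1096 d.
D_c = (k_1/k_2) L₀ e^(−k_1 t_c) = (0.153/2.00) × 32.1 × e^(−0.153×0.1096) = 0.07650 × 32.1 × 0.9834 = 2.415 mg/L.
Minimum DO = C_s − D_c = 11.1 − 2.415 = 8.685 mg/L.
x_c = v t_c = 0.755 m/s × 0.1096 d × 86400 s/d = 7151 m ≈ 7.15 km.

t_c ≈ 0.110 d; D_c ≈ 2.41 mg/L; min DO ≈ 8.69 mg/L; x_c ≈ 7.15 km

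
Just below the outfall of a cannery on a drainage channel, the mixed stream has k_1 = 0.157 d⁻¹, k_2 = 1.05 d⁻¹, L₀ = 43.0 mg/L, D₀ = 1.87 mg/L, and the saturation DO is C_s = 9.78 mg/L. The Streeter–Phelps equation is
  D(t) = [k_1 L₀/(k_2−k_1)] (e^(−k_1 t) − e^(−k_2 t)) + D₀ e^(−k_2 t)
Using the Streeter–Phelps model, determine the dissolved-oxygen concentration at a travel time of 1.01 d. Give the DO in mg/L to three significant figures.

DO ≈ 5.30 mg/L

k_1 L₀/(k_2−k_1) = 0.157×43.0/(1.05−0.157) = 6.751/0.8930 = 7.560 mg/L.
e^(−k_1 t) = e^(−0.157×1.010) = 0.8534; e^(−k_2 t) = e^(−1.05×1.010) = 0.3463.
D = 7.560 × (0.8534 − 0.3463) + 1.87 × 0.3463 = 3.833 + 0.6475 = 4.481 mg/L.
DO = C_s − D = 9.78 − 4.481 = 5.299 mg/L.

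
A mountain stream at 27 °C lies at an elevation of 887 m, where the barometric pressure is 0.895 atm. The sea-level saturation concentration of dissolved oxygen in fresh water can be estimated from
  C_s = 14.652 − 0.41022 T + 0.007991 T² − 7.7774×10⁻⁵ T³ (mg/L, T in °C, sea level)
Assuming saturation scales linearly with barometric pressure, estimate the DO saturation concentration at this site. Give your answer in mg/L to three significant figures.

At sea level: C_s = 14.652 − 0.41022×27 + 0.007991×27² − 7.7774×10⁻⁵×27³ = 7.871 mg/L.
Pressure correction: C_s' = 7.871 × 0.895 = 7.044 mg/L.

C_s ≈ 7.04 mg/L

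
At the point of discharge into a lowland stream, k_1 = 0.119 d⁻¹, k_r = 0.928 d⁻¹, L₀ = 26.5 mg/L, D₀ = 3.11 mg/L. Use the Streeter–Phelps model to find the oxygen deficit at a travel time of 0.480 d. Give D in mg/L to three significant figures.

D ≈ 3.18 mg/L

k_1 L₀/(k_r−k_1) = 0.119×26.5/(0.928−0.119) = 3.153/0.8090 = 3.898 mg/L.
e^(−k_1 t) = e^(−0.119×0.4800) = 0.9445; e^(−k_r t) = e^(−0.928×0.4800) = 0.6405.
D = 3.898 × (0.9445 − 0.6405) + 3.11 × 0.6405 = 1.185 + 1.992 = 3.177 mg/L.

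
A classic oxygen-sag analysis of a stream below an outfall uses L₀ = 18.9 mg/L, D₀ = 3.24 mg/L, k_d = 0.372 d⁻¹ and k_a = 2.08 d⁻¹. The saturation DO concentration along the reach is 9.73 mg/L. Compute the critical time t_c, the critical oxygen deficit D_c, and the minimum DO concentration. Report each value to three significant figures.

t_c = [1/(k_a−k_d)] ln[(k_a/k_d)(1 − D₀(k_a−k_d)/(k_d L₀))]
= [1/(2.08−0.372)] ln[(2.08/0.372)(1 − 3.24×1.708/(0.372×18.9))]
= (1/1.708) ln[5.591 × 0.2129] = 0.5855 × ln(1.190) = 0.5855 × 0.1743 = 0.1021 d.
D_c = (k_d/k_a) L₀ e^(−k_d t_c) = (0.372/2.08) × 18.9 × e^(−0.372×0.1021) = 0.1788 × 18.9 × 0.9627 = 3.254 mg/L.
Minimum DO = C_s − D_c = 9.73 − 3.254 = 6.476 mg/L.

t_c ≈ 0.102 d; D_c ≈ 3.25 mg/L; min DO ≈ 6.48 mg/L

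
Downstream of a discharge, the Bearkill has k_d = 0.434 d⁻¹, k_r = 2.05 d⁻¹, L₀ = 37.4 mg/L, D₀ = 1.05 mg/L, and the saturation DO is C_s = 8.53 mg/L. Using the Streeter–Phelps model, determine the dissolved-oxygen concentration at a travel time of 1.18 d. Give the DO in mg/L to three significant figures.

DO ≈ 3.31 mg/L

k_d L₀/(k_r−k_d) = 0.434×37.4/(2.05−0.434) = 16.23/1.616 = 10.04 mg/L.
e^(−k_d t) = e^(−0.434×1.180) = 0.5992; e^(−k_r t) = e^(−2.05×1.180) = 0.08901.
D = 10.04 × (0.5992 − 0.08901) + 1.05 × 0.08901 = 5.125 + 0.09346 = 5.218 mg/L.
DO = C_s − D = 8.53 − 5.218 = 3.312 mg/L.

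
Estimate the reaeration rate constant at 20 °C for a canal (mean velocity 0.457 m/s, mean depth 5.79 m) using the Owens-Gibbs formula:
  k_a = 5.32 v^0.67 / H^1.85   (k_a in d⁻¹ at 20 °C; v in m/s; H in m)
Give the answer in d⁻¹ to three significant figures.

k_a = 5.32 × 0.457^0.67 / 5.79^1.85 = 5.32 × 0.5918 / 25.76 = 0.1222 d⁻¹.

k_a ≈ 0.122 d⁻¹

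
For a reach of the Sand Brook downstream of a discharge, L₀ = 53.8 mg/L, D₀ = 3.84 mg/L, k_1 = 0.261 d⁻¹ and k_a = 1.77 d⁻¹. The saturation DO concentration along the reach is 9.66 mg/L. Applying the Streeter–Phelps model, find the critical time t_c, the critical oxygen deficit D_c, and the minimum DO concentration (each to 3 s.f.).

At the critical point dD/dt = 0, so k_1 L₀ e^(−k_1 t) = k_a D. Substituting D(t) from the Streeter–Phelps equation and solving for t gives
t_c = ln[(k_a/k_1)(1 − D₀(k_a−k_1)/(k_1 L₀))] / (k_a−k_1).
Here k_a−k_1 = 1.509 d⁻¹ and 1 − D₀(k_a−k_1)/(k_1 L₀) = 1 − 3.84×1.509/(0.261×53.8) = 0.5873, so
t_c = ln(6.782 × 0.5873) / 1.509 = 1.382 / 1.509 = 0.9159 d.
L(t_c) = L₀ e^(−k_1 t_c) = 53.8 × 0.7874 = 42.36 mg/L, and at the critical point k_a D_c = k_1 L, so D_c = (0.261/1.77) × 42.36 = 6.246 mg/L.
Minimum DO = C_s − D_c = 9.66 − 6.246 = 3.414 mg/L.

t_c ≈ 0.916 d; D_c ≈ 6.25 mg/L; min DO ≈ 3.41 mg/L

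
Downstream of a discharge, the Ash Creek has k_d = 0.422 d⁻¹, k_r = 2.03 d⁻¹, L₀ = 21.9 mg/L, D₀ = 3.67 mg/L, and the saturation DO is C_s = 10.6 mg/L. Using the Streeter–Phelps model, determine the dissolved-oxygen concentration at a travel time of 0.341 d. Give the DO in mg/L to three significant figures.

DO ≈ 6.66 mg/L

k_d L₀/(k_r−k_d) = 0.422×21.9/(2.03−0.422) = 9.242/1.608 = 5.747 mg/L.
e^(−k_d t) = e^(−0.422×0.3410) = 0.8660; e^(−k_r t) = e^(−2.03×0.3410) = 0.5005.
D = 5.747 × (0.8660 − 0.5005) + 3.67 × 0.5005 = 2.101 + 1.837 = 3.937 mg/L.
DO = C_s − D = 10.6 − 3.937 = 6.663 mg/L.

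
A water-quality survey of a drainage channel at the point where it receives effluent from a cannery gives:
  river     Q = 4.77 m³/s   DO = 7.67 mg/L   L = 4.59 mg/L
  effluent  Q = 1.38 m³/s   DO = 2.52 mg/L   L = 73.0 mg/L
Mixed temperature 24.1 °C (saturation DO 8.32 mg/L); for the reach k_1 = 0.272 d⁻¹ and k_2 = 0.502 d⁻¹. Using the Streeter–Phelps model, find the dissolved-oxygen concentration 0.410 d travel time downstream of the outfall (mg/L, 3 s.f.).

Mixed DO = (4.77×7.67 + 1.38×2.52)/(4.77+1.38) = 40.06/6.150 = 6.514 mg/L.
Mixed L₀ = (4.77×4.59 + 1.38×73.0)/(6.150) = 122.6/6.150 = 19.94 mg/L.
Initial deficit D₀ = C_s − DO₀ = 8.32 − 6.514 = 1.806 mg/L.
D(0.410) = [0.272×19.94/(0.502−0.272)](e^(−0.272×0.410) − e^(−0.502×0.410)) + 1.806 e^(−0.502×0.410)
= 23.58 × (0.8945 − 0.8140) + 1.806 × 0.8140 = 3.368 mg/L.
DO = 8.32 − 3.368 = 4.952 mg/L.

DO ≈ 4.95 mg/L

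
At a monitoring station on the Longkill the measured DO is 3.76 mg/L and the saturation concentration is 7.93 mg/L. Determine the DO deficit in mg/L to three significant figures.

D = C_s − C = 7.93 − 3.76 = 4.17 mg/L.

D ≈ 4.17 mg/L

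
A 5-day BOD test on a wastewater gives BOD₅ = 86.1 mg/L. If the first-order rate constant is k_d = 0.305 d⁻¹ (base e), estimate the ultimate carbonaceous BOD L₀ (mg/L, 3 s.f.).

L₀ ≈ 110 mg/L

BOD₅ = L₀(1 − e^(−5k_d)) ⇒ L₀ = BOD₅ / (1 − e^(−5×0.305))
= 86.1 / (1 − 0.2176) = 86.1 / 0.7824 = 110.0 mg/L.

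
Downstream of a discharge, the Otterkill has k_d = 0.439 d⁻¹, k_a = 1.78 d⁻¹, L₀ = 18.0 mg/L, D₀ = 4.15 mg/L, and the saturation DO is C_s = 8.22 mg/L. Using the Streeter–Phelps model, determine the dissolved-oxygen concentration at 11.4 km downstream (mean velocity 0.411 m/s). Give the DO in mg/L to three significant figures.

DO ≈ 4.09 mg/L

Travel time t = x/v = 11.4 km / (0.411 m/s) = 11400 m / 0.411 m/s = 27740 s = 0.3210 d.
k_d L₀/(k_a−k_d) = 0.439×18.0/(1.78−0.439) = 7.902/1.341 = 5.893 mg/L.
e^(−k_d t) = e^(−0.439×0.3210) = 0.8685; e^(−k_a t) = e^(−1.78×0.3210) = 0.5647.
D = 5.893 × (0.8685 − 0.5647) + 4.15 × 0.5647 = 1.790 + 2.344 = 4.134 mg/L.
DO = C_s − D = 8.22 − 4.134 = 4.086 mg/L.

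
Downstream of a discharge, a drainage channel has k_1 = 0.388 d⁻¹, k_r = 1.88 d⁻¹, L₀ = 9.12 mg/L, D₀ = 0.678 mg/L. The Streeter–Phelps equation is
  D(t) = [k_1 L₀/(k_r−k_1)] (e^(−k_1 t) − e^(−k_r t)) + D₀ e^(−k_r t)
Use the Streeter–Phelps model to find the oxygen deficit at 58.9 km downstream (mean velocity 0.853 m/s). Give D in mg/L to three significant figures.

Travel time t = x/v = 58.9 km / (0.853 m/s) = 58900 m / 0.853 m/s = 69050 s = 0.7992 d.
k_1 L₀/(k_r−k_1) = 0.388×9.12/(1.88−0.388) = 3.539/1.492 = 2.372 mg/L.
e^(−k_1 t) = e^(−0.388×0.7992) = 0.7334; e^(−k_r t) = e^(−1.88×0.7992) = 0.2226.
D = 2.372 × (0.7334 − 0.2226) + 0.678 × 0.2226 = 1.211 + 0.1509 = 1.362 mg/L.

D ≈ 1.36 mg/L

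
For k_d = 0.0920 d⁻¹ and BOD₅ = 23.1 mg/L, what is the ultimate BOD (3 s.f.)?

L₀ ≈ 62.6 mg/L

BOD₅ = L₀(1 − e^(−5k_d)) ⇒ L₀ = BOD₅ / (1 − e^(−5×0.0920))
= 23.1 / (1 − 0.6313) = 23.1 / 0.3687 = 62.65 mg/L.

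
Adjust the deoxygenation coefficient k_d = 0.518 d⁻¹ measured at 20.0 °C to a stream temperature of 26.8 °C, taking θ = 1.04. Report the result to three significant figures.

k_d(T₂) = k_d(T₁) · θ^(T₂−T₁) = 0.518 × 1.04^(26.8−20.0)
= 0.518 × 1.04^6.80 = 0.518 × 1.306 = 0.6763 d⁻¹.

k_d ≈ 0.676 d⁻¹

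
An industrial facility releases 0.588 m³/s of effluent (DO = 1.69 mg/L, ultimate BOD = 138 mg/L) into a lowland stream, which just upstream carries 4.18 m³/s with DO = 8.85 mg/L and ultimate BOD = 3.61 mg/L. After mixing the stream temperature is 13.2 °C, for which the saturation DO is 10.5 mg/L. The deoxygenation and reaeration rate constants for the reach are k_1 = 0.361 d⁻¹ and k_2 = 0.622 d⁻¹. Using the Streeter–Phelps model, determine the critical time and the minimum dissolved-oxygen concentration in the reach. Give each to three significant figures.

Mixed DO = (4.18×8.85 + 0.588×1.69)/(4.18+0.588) = 37.99/4.768 = 7.967 mg/L.
Mixed L₀ = (4.18×3.61 + 0.588×138)/(4.768) = 96.23/4.768 = 20.18 mg/L.
Initial deficit D₀ = C_s − DO₀ = 10.5 − 7.967 = 2.533 mg/L.
t_c = (1/0.2610) ln[(0.622/0.361)(1 − 2.533×0.2610/(0.361×20.18))] = 3.831 × ln(1.567) = 1.720 d.
D_c = (0.361/0.622) × 20.18 × e^(−0.361×1.720) = 0.5804 × 20.18 × 0.5374 = 6.296 mg/L.
Minimum DO = 10.5 − 6.296 = 4.204 mg/L.

t_c ≈ 1.72 d; minimum DO ≈ 4.20 mg/L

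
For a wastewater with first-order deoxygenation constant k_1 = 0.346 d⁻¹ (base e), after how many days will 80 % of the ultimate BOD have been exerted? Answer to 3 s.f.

t ≈ 4.65 d

y/L₀ = 1 − e^(−k_1 t) = 0.80 ⇒ e^(−k_1 t) = 0.200
t = −ln(0.200) / 0.346 = 1.609 / 0.346 = 4.652 d.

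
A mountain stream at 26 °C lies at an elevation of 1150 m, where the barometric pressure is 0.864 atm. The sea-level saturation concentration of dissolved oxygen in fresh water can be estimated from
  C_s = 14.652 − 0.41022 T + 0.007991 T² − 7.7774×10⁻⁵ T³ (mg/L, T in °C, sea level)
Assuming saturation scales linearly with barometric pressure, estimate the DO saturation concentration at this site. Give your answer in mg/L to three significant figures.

At sea level: C_s = 14.652 − 0.41022×26 + 0.007991×26² − 7.7774×10⁻⁵×26³ = 8.021 mg/L.
Pressure correction: C_s' = 8.021 × 0.864 = 6.930 mg/L.

C_s ≈ 6.93 mg/L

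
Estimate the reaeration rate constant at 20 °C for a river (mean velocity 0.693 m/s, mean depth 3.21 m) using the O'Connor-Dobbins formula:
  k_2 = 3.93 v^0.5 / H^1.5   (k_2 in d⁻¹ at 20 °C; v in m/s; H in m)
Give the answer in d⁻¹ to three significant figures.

k_2 ≈ 0.569 d⁻¹

k_2 = 3.93 × 0.693^0.5 / 3.21^1.5 = 3.93 × 0.8325 / 5.751 = 0.5689 d⁻¹.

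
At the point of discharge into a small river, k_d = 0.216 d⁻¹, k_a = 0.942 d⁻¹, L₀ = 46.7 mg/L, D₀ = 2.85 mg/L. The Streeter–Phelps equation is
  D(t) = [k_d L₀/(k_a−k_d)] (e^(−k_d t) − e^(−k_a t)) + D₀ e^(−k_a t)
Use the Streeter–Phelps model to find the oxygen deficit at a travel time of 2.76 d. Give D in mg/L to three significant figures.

k_d L₀/(k_a−k_d) = 0.216×46.7/(0.942−0.216) = 10.09/0.7260 = 13.89 mg/L.
e^(−k_d t) = e^(−0.216×2.760) = 0.5509; e^(−k_a t) = e^(−0.942×2.760) = 0.07428.
D = 13.89 × (0.5509 − 0.07428) + 2.85 × 0.07428 = 6.623 + 0.2117 = 6.834 mg/L.

D ≈ 6.83 mg/L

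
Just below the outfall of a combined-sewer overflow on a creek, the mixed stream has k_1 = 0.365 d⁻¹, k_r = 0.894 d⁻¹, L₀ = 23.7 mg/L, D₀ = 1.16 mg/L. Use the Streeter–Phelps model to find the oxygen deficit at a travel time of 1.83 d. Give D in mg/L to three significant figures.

k_1 L₀/(k_r−k_1) = 0.365×23.7/(0.894−0.365) = 8.650/0.5290 = 16.35 mg/L.
e^(−k_1 t) = e^(−0.365×1.830) = 0.5128; e^(−k_r t) = e^(−0.894×1.830) = 0.1948.
D = 16.35 × (0.5128 − 0.1948) + 1.16 × 0.1948 = 5.200 + 0.2259 = 5.426 mg/L.

D ≈ 5.43 mg/L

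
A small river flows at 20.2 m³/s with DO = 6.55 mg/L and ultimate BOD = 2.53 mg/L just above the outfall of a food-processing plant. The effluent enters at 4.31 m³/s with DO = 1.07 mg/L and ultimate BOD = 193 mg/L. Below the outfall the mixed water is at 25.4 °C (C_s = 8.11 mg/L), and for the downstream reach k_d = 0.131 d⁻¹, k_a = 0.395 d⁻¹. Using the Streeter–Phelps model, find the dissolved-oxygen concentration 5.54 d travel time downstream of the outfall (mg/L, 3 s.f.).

Mixed DO = (20.2×6.55 + 4.31×1.07)/(20.2+4.31) = 136.9/24.51 = 5.586 mg/L.
Mixed L₀ = (20.2×2.53 + 4.31×193)/(24.51) = 882.9/24.51 = 36.02 mg/L.
Initial deficit D₀ = C_s − DO₀ = 8.11 − 5.586 = 2.524 mg/L.
D(5.54) = [0.131×36.02/(0.395−0.131)](e^(−0.131×5.54) − e^(−0.395×5.54)) + 2.524 e^(−0.395×5.54)
= 17.88 × (0.4840 − 0.1121) + 2.524 × 0.1121 = 6.930 mg/L.
DO = 8.11 − 6.930 = 1.180 mg/L.

DO ≈ 1.18 mg/L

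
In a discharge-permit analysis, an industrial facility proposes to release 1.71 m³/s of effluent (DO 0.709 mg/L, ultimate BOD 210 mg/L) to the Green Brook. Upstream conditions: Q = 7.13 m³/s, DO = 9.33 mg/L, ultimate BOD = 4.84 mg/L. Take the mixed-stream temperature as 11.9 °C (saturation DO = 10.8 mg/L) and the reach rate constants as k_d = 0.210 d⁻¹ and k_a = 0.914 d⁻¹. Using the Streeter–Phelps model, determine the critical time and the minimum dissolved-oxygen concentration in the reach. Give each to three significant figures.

t_c ≈ 1.71 d; minimum DO ≈ 3.65 mg/L

Mixed DO = (7.13×9.33 + 1.71×0.709)/(7.13+1.71) = 67.74/8.840 = 7.662 mg/L.
Mixed L₀ = (7.13×4.84 + 1.71×210)/(8.840) = 393.6/8.840 = 44.53 mg/L.
Initial deficit D₀ = C_s − DO₀ = 10.8 − 7.662 = 3.138 mg/L.
t_c = (1/0.7040) ln[(0.914/0.210)(1 − 3.138×0.7040/(0.210×44.53))] = 1.420 × ln(3.324) = 1.706 d.
D_c = (0.210/0.914) × 44.53 × e^(−0.210×1.706) = 0.2298 × 44.53 × 0.6988 = 7.149 mg/L.
Minimum DO = 10.8 − 7.149 = 3.651 mg/L.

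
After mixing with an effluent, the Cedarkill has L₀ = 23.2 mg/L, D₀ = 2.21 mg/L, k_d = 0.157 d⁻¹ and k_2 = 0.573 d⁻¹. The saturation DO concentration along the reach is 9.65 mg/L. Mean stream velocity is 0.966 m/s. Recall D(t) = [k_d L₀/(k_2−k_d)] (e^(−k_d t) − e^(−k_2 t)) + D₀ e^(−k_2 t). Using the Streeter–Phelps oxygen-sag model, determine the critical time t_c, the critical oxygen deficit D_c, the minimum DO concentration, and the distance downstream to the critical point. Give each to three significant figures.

t_c ≈ 2.41 d; D_c ≈ 4.35 mg/L; min DO ≈ 5.30 mg/L; x_c ≈ 201 km

At the critical point dD/dt = 0, so k_d L₀ e^(−k_d t) = k_2 D. Substituting D(t) from the Streeter–Phelps equation and solving for t gives
t_c = ln[(k_2/k_d)(1 − D₀(k_2−k_d)/(k_d L₀))] / (k_2−k_d).
Here k_2−k_d = 0.4160 d⁻¹ and 1 − D₀(k_2−k_d)/(k_d L₀) = 1 − 2.21×0.4160/(0.157×23.2) = 0.7476, so
t_c = ln(3.650 × 0.7476) / 0.4160 = 1.004 / 0.4160 = 2.413 d.
D_c = (k_d/k_2) L₀ e^(−k_d t_c) = (0.157/0.573) × 23.2 × e^(−0.157×2.413) = 0.2740 × 23.2 × 0.6847 = 4.352 mg/L.
Minimum DO = C_s − D_c = 9.65 − 4.352 = 5.298 mg/L.
x_c = v t_c = 0.966 m/s × 2.413 d × 86400 s/d = 201400 m ≈ 201 km.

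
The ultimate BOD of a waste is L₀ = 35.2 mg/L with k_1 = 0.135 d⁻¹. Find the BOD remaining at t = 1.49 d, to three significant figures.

L ≈ 28.8 mg/L

L_t = L₀ e^(−k_1 t) = 35.2 × e^(−0.135×1.49) = 35.2 × 0.8178 = 28.79 mg/L.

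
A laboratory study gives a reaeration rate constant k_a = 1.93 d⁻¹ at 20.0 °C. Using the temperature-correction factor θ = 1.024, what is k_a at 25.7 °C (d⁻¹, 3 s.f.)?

k_a(T₂) = k_a(T₁) · θ^(T₂−T₁) = 1.93 × 1.024^(25.7−20.0)
= 1.93 × 1.024^5.70 = 1.93 × 1.145 = 2.209 d⁻¹.

k_a ≈ 2.21 d⁻¹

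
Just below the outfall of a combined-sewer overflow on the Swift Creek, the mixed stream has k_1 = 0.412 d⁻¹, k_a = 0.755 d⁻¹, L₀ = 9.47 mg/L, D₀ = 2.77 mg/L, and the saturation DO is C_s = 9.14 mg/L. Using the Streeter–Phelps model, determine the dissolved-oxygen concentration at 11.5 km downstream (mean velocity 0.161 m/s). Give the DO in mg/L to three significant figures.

DO ≈ 5.66 mg/L

Travel time t = x/v = 11.5 km / (0.161 m/s) = 11500 m / 0.161 m/s = 71430 s = 0.8267 d.
k_1 L₀/(k_a−k_1) = 0.412×9.47/(0.755−0.412) = 3.902/0.3430 = 11.38 mg/L.
e^(−k_1 t) = e^(−0.412×0.8267) = 0.7113; e^(−k_a t) = e^(−0.755×0.8267) = 0.5357.
D = 11.38 × (0.7113 − 0.5357) + 2.77 × 0.5357 = 1.998 + 1.484 = 3.482 mg/L.
DO = C_s − D = 9.14 − 3.482 = 5.658 mg/L.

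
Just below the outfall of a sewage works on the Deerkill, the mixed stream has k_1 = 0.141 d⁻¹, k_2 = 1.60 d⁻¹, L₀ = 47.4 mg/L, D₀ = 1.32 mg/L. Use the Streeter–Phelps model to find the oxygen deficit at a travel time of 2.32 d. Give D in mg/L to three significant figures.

D ≈ 3.22 mg/L

k_1 L₀/(k_2−k_1) = 0.141×47.4/(1.60−0.141) = 6.683/1.459 = 4.581 mg/L.
e^(−k_1 t) = e^(−0.141×2.320) = 0.7210; e^(−k_2 t) = e^(−1.60×2.320) = 0.02443.
D = 4.581 × (0.7210 − 0.02443) + 1.32 × 0.02443 = 3.191 + 0.03225 = 3.223 mg/L.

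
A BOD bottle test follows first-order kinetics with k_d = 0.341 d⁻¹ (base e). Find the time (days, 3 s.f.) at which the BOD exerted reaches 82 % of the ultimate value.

t ≈ 5.03 d

y/L₀ = 1 − e^(−k_d t) = 0.82 ⇒ e^(−k_d t) = 0.180
t = −ln(0.180) / 0.341 = 1.715 / 0.341 = 5.029 d.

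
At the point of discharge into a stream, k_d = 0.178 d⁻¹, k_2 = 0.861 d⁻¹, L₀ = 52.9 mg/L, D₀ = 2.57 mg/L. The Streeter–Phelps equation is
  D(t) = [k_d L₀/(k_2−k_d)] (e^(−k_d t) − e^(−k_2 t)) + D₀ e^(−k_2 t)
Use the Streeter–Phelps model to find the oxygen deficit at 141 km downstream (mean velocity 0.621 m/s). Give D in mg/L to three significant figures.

D ≈ 7.47 mg/L

Travel time t = x/v = 141 km / (0.621 m/s) = 141000 m / 0.621 m/s = 227100 s = 2.628 d.
k_d L₀/(k_2−k_d) = 0.178×52.9/(0.861−0.178) = 9.416/0.6830 = 13.79 mg/L.
e^(−k_d t) = e^(−0.178×2.628) = 0.6264; e^(−k_2 t) = e^(−0.861×2.628) = 0.1041.
D = 13.79 × (0.6264 − 0.1041) + 2.57 × 0.1041 = 7.201 + 0.2675 = 7.468 mg/L.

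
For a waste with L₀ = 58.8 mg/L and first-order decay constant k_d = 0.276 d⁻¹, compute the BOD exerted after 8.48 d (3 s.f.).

y ≈ 53.1 mg/L

y_t = L₀(1 − e^(−k_d t)) = 58.8 × (1 − e^(−0.276×8.48))
= 58.8 × (1 − 0.09628) = 58.8 × 0.9037 = 53.14 mg/L.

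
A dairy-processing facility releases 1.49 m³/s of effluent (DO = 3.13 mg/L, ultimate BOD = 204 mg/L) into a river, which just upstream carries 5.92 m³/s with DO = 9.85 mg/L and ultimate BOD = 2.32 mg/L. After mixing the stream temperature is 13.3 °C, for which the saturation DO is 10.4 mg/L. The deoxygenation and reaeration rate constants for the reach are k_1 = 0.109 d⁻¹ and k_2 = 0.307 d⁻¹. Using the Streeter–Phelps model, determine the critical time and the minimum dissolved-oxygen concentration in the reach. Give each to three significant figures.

t_c ≈ 4.81 d; minimum DO ≈ 1.38 mg/L

Mixed DO = (5.92×9.85 + 1.49×3.13)/(5.92+1.49) = 62.98/7.410 = 8.499 mg/L.
Mixed L₀ = (5.92×2.32 + 1.49×204)/(7.410) = 317.7/7.410 = 42.87 mg/L.
Initial deficit D₀ = C_s − DO₀ = 10.4 − 8.499 = 1.901 mg/L.
t_c = (1/0.1980) ln[(0.307/0.109)(1 − 1.901×0.1980/(0.109×42.87))] = 5.051 × ln(2.590) = 4.806 d.
D_c = (0.109/0.307) × 42.87 × e^(−0.109×4.806) = 0.3550 × 42.87 × 0.5923 = 9.016 mg/L.
Minimum DO = 10.4 − 9.016 = 1.384 mg/L.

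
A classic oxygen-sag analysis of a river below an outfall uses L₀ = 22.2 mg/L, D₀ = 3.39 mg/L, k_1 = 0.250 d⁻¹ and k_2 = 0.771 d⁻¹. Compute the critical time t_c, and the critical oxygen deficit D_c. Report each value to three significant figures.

At the critical point dD/dt = 0, so k_1 L₀ e^(−k_1 t) = k_2 D. Substituting D(t) from the Streeter–Phelps equation and solving for t gives
t_c = ln[(k_2/k_1)(1 − D₀(k_2−k_1)/(k_1 L₀))] / (k_2−k_1).
Here k_2−k_1 = 0.5210 d⁻¹ and 1 − D₀(k_2−k_1)/(k_1 L₀) = 1 − 3.39×0.5210/(0.250×22.2) = 0.6818, so
t_c = ln(3.084 × 0.6818) / 0.5210 = 0.7432 / 0.5210 = 1.426 d.
L(t_c) = L₀ e^(−k_1 t_c) = 22.2 × 0.7001 = 15.54 mg/L, and at the critical point k_2 D_c = k_1 L, so D_c = (0.250/0.771) × 15.54 = 5.039 mg/L.

t_c ≈ 1.43 d; D_c ≈ 5.04 mg/L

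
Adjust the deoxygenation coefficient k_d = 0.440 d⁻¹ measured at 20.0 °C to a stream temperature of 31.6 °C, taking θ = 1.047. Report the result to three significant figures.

k_d(T₂) = k_d(T₁) · θ^(T₂−T₁) = 0.440 × 1.047^(31.6−20.0)
= 0.440 × 1.047^11.6 = 0.440 × 1.704 = 0.7496 d⁻¹.

k_d ≈ 0.750 d⁻¹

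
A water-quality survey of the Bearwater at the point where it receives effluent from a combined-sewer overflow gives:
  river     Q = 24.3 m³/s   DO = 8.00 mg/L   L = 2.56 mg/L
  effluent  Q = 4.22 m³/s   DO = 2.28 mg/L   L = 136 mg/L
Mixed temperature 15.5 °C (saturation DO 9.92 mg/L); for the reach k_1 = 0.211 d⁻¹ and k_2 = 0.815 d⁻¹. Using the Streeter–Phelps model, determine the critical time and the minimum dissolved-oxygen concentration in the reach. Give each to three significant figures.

t_c ≈ 1.51 d; minimum DO ≈ 5.72 mg/L

Mixed DO = (24.3×8.00 + 4.22×2.28)/(24.3+4.22) = 204.0/28.52 = 7.154 mg/L.
Mixed L₀ = (24.3×2.56 + 4.22×136)/(28.52) = 636.1/28.52 = 22.30 mg/L.
Initial deficit D₀ = C_s − DO₀ = 9.92 − 7.154 = 2.766 mg/L.
t_c = (1/0.6040) ln[(0.815/0.211)(1 − 2.766×0.6040/(0.211×22.30))] = 1.656 × ln(2.491) = 1.511 d.
D_c = (0.211/0.815) × 22.30 × e^(−0.211×1.511) = 0.2589 × 22.30 × 0.7270 = 4.198 mg/L.
Minimum DO = 9.92 − 4.198 = 5.722 mg/L.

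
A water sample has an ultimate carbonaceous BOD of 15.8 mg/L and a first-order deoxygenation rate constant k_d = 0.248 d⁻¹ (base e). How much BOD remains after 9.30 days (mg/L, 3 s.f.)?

L_t = L₀ e^(−k_d t) = 15.8 × e^(−0.248×9.30) = 15.8 × 0.09962 = 1.574 mg/L.

L ≈ 1.57 mg/L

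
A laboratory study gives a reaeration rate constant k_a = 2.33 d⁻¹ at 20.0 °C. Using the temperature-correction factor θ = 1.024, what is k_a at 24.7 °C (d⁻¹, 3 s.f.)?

k_a(T₂) = k_a(T₁) · θ^(T₂−T₁) = 2.33 × 1.024^(24.7−20.0)
= 2.33 × 1.024^4.70 = 2.33 × 1.118 = 2.605 d⁻¹.

k_a ≈ 2.60 d⁻¹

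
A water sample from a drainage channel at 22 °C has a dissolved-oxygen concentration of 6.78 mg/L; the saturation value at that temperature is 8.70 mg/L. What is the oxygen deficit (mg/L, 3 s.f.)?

D ≈ 1.92 mg/L

D = C_s − C = 8.70 − 6.78 = 1.92 mg/L.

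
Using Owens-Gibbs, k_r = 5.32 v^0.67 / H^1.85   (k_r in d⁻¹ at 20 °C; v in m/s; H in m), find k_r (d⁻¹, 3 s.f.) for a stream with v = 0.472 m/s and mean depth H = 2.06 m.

k_r ≈ 0.845 d⁻¹

k_r = 5.32 × 0.472^0.67 / 2.06^1.85 = 5.32 × 0.6047 / 3.808 = 0.8449 d⁻¹.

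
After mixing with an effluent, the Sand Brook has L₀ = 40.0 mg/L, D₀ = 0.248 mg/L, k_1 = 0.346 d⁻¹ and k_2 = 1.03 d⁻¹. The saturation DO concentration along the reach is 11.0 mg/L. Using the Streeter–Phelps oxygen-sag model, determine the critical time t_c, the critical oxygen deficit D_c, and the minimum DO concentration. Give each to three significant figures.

t_c ≈ 1.58 d; D_c ≈ 7.79 mg/L; min DO ≈ 3.21 mg/L

t_c = [1/(k_2−k_1)] ln[(k_2/k_1)(1 − D₀(k_2−k_1)/(k_1 L₀))]
= [1/(1.03−0.346)] ln[(1.03/0.346)(1 − 0.248×0.6840/(0.346×40.0))]
= (1/0.6840) ln[2.977 × 0.9877] = 1.462 × ln(2.940) = 1.462 × 1.079 = 1.577 d.
D_c = (k_1/k_2) L₀ e^(−k_1 t_c) = (0.346/1.03) × 40.0 × e^(−0.346×1.577) = 0.3359 × 40.0 × 0.5795 = 7.787 mg/L.
Minimum DO = C_s − D_c = 11.0 − 7.787 = 3.213 mg/L.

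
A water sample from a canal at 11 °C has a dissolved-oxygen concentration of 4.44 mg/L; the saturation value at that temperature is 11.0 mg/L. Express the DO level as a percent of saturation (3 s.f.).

40.4 % saturation

% saturation = C/C_s × 100 = 4.44/11.0 × 100 = 40.4 %.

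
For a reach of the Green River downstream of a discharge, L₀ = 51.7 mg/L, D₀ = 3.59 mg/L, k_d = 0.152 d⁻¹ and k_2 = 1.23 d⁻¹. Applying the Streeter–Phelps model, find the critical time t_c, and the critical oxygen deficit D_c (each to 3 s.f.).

t_c = [1/(k_2−k_d)] ln[(k_2/k_d)(1 − D₀(k_2−k_d)/(k_d L₀))]
= [1/(1.23−0.152)] ln[(1.23/0.152)(1 − 3.59×1.078/(0.152×51.7))]
= (1/1.078) ln[8.092 × 0.5075] = 0.9276 × ln(4.107) = 0.9276 × 1.413 = 1.310 d.
L(t_c) = L₀ e^(−k_d t_c) = 51.7 × 0.8194 = 42.36 mg/L, and at the critical point k_2 D_c = k_d L, so D_c = (0.152/1.23) × 42.36 = 5.235 mg/L.

t_c ≈ 1.31 d; D_c ≈ 5.24 mg/L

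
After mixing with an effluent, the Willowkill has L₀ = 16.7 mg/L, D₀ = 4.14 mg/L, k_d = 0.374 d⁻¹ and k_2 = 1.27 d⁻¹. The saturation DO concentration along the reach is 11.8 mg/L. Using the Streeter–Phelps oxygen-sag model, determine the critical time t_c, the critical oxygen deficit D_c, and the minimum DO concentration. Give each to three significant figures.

With k_2/k_d = 3.396 and 1 − D₀(k_2−k_d)/(k_d L₀) = 0.4061,
t_c = ln(3.396 × 0.4061) / (1.27 − 0.374) = ln(1.379) / 0.8960 = 0.3213/0.8960 = 0.3586 d.
D_c = (k_d/k_2) L₀ e^(−k_d t_c) = (0.374/1.27) × 16.7 × e^(−0.374×0.3586) = 0.2945 × 16.7 × 0.8745 = 4.301 mg/L.
Minimum DO = C_s − D_c = 11.8 − 4.301 = 7.499 mg/L.

t_c ≈ 0.359 d; D_c ≈ 4.30 mg/L; min DO ≈ 7.50 mg/L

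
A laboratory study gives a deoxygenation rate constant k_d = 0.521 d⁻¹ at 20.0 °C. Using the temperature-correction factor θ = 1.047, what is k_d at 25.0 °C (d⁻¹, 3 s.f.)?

k_d ≈ 0.655 d⁻¹

k_d(T₂) = k_d(T₁) · θ^(T₂−T₁) = 0.521 × 1.047^(25.0−20.0)
= 0.521 × 1.047^5.00 = 0.521 × 1.258 = 0.6555 d⁻¹.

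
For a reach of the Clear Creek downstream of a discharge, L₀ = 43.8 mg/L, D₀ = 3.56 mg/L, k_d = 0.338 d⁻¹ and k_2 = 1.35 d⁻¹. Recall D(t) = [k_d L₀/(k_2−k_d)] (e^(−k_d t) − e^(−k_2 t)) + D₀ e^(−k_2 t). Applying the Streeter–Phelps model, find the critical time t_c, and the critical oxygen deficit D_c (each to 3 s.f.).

With k_2/k_d = 3.994 and 1 − D₀(k_2−k_d)/(k_d L₀) = 0.7566,
t_c = ln(3.994 × 0.7566) / (1.35 − 0.338) = ln(3.022) / 1.012 = 1.106/1.012 = 1.093 d.
D_c = (k_d/k_2) L₀ e^(−k_d t_c) = (0.338/1.35) × 43.8 × e^(−0.338×1.093) = 0.2504 × 43.8 × 0.6912 = 7.579 mg/L.

t_c ≈ 1.09 d; D_c ≈ 7.58 mg/L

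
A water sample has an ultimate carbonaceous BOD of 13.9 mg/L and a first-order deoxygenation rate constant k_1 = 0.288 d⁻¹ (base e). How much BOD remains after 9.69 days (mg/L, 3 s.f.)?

L_t = L₀ e^(−k_1 t) = 13.9 × e^(−0.288×9.69) = 13.9 × 0.06138 = 0.8531 mg/L.

L ≈ 0.853 mg/L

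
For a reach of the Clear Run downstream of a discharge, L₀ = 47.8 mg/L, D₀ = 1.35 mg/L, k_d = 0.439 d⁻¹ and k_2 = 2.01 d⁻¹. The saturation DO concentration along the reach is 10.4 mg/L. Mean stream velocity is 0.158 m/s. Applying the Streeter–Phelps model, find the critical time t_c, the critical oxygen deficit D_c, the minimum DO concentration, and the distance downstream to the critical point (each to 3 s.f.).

With k_2/k_d = 4.579 and 1 − D₀(k_2−k_d)/(k_d L₀) = 0.8989,
t_c = ln(4.579 × 0.8989) / (2.01 − 0.439) = ln(4.116) / 1.571 = 1.415/1.571 = 0.9006 d.
L(t_c) = L₀ e^(−k_d t_c) = 47.8 × 0.6734 = 32.19 mg/L, and at the critical point k_2 D_c = k_d L, so D_c = (0.439/2.01) × 32.19 = 7.031 mg/L.
Minimum DO = C_s − D_c = 10.4 − 7.031 = 3.369 mg/L.
x_c = v t_c = 0.158 m/s × 0.9006 d × 86400 s/d = 12290 m ≈ 12.3 km.

t_c ≈ 0.901 d; D_c ≈ 7.03 mg/L; min DO ≈ 3.37 mg/L; x_c ≈ 12.3 km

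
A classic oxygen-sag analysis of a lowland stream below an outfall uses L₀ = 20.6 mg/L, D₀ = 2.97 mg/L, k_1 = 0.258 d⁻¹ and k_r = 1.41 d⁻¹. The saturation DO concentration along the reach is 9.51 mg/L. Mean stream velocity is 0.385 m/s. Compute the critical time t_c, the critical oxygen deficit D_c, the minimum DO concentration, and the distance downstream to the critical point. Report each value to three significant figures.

t_c ≈ 0.578 d; D_c ≈ 3.25 mg/L; min DO ≈ 6.26 mg/L; x_c ≈ 19.2 km

With k_r/k_1 = 5.465 and 1 − D₀(k_r−k_1)/(k_1 L₀) = 0.3562,
t_c = ln(5.465 × 0.3562) / (1.41 − 0.258) = ln(1.947) / 1.152 = 0.6662/1.152 = 0.5783 d.
D_c = (k_1/k_r) L₀ e^(−k_1 t_c) = (0.258/1.41) × 20.6 × e^(−0.258×0.5783) = 0.1830 × 20.6 × 0.8614 = 3.247 mg/L.
Minimum DO = C_s − D_c = 9.51 − 3.247 = 6.263 mg/L.
x_c = v t_c = 0.385 m/s × 0.5783 d × 86400 s/d = 19240 m ≈ 19.2 km.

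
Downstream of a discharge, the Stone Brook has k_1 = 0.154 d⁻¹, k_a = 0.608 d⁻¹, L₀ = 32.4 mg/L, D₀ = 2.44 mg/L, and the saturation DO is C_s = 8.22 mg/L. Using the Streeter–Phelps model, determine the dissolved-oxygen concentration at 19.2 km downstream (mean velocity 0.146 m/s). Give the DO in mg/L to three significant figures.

DO ≈ 2.92 mg/L

Travel time t = x/v = 19.2 km / (0.146 m/s) = 19200 m / 0.146 m/s = 131500 s = 1.522 d.
k_1 L₀/(k_a−k_1) = 0.154×32.4/(0.608−0.154) = 4.990/0.4540 = 10.99 mg/L.
e^(−k_1 t) = e^(−0.154×1.522) = 0.7910; e^(−k_a t) = e^(−0.608×1.522) = 0.3964.
D = 10.99 × (0.7910 − 0.3964) + 2.44 × 0.3964 = 4.338 + 0.9671 = 5.305 mg/L.
DO = C_s − D = 8.22 − 5.305 = 2.915 mg/L.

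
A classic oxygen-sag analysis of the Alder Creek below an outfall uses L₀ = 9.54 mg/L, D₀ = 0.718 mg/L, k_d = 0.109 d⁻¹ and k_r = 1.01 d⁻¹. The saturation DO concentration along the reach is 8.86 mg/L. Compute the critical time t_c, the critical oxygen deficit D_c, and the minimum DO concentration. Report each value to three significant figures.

t_c ≈ 1.39 d; D_c ≈ 0.885 mg/L; min DO ≈ 7.98 mg/L

With k_r/k_d = 9.266 and 1 − D₀(k_r−k_d)/(k_d L₀) = 0.3779,
t_c = ln(9.266 × 0.3779) / (1.01 − 0.109) = ln(3.501) / 0.9010 = 1.253/0.9010 = 1.391 d.
D_c = (k_d/k_r) L₀ e^(−k_d t_c) = (0.109/1.01) × 9.54 × e^(−0.109×1.391) = 0.1079 × 9.54 × 0.8593 = 0.8847 mg/L.
Minimum DO = C_s − D_c = 8.86 − 0.8847 = 7.975 mg/L.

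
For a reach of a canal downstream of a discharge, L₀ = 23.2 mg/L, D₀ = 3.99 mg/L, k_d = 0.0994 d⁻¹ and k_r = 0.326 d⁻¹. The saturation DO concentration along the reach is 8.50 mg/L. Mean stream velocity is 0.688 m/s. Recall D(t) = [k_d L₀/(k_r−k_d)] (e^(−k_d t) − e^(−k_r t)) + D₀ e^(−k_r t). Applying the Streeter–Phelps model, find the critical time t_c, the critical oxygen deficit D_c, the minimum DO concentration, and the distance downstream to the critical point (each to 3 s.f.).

t_c ≈ 3.05 d; D_c ≈ 5.23 mg/L; min DO ≈ 3.27 mg/L; x_c ≈ 181 km

t_c = [1/(k_r−k_d)] ln[(k_r/k_d)(1 − D₀(k_r−k_d)/(k_d L₀))]
= [1/(0.326−0.0994)] ln[(0.326/0.0994)(1 − 3.99×0.2266/(0.0994×23.2))]
= (1/0.2266) ln[3.280 × 0.6079] = 4.413 × ln(1.994) = 4.413 × 0.6901 = 3.045 d.
L(t_c) = L₀ e^(−k_d t_c) = 23.2 × 0.7388 = 17.14 mg/L, and at the critical point k_r D_c = k_d L, so D_c = (0.0994/0.326) × 17.14 = 5.226 mg/L.
Minimum DO = C_s − D_c = 8.50 − 5.226 = 3.274 mg/L.
x_c = v t_c = 0.688 m/s × 3.045 d × 86400 s/d = 181000 m ≈ 181 km.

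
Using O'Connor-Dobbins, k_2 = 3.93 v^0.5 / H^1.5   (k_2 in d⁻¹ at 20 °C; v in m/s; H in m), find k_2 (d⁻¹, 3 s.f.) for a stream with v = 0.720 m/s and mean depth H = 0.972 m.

k_2 = 3.93 × 0.720^0.5 / 0.972^1.5 = 3.93 × 0.8485 / 0.9583 = 3.480 d⁻¹.

k_2 ≈ 3.48 d⁻¹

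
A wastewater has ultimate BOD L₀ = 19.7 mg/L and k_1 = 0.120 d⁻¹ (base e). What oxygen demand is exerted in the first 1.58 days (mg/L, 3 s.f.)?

y_t = L₀(1 − e^(−k_1 t)) = 19.7 × (1 − e^(−0.120×1.58))
= 19.7 × (1 − 0.8273) = 19.7 × 0.1727 = 3.402 mg/L.

y ≈ 3.40 mg/L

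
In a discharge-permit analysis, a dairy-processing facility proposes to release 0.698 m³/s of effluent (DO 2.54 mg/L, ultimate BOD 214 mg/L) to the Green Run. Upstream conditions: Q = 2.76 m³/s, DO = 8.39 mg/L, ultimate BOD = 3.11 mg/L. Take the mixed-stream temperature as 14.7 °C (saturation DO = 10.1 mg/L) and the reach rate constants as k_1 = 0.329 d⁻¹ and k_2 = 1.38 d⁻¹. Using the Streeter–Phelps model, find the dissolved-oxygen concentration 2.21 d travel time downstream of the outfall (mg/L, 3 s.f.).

DO ≈ 3.73 mg/L

Mixed DO = (2.76×8.39 + 0.698×2.54)/(2.76+0.698) = 24.93/3.458 = 7.209 mg/L.
Mixed L₀ = (2.76×3.11 + 0.698×214)/(3.458) = 158.0/3.458 = 45.68 mg/L.
Initial deficit D₀ = C_s − DO₀ = 10.1 − 7.209 = 2.891 mg/L.
D(2.21) = [0.329×45.68/(1.38−0.329)](e^(−0.329×2.21) − e^(−1.38×2.21)) + 2.891 e^(−1.38×2.21)
= 14.30 × (0.4833 − 0.04737) + 2.891 × 0.04737 = 6.370 mg/L.
DO = 10.1 − 6.370 = 3.730 mg/L.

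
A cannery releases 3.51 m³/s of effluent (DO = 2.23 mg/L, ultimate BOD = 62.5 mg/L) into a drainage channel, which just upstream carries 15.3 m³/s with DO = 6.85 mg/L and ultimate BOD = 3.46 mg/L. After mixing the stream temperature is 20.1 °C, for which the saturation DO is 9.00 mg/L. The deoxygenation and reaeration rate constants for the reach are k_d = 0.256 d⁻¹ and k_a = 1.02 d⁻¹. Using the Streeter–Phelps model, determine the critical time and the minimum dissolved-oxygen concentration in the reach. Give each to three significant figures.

Mixed DO = (15.3×6.85 + 3.51×2.23)/(15.3+3.51) = 112.6/18.81 = 5.988 mg/L.
Mixed L₀ = (15.3×3.46 + 3.51×62.5)/(18.81) = 272.3/18.81 = 14.48 mg/L.
Initial deficit D₀ = C_s − DO₀ = 9.00 − 5.988 = 3.012 mg/L.
t_c = (1/0.7640) ln[(1.02/0.256)(1 − 3.012×0.7640/(0.256×14.48))] = 1.309 × ln(1.510) = 0.5397 d.
D_c = (0.256/1.02) × 14.48 × e^(−0.256×0.5397) = 0.2510 × 14.48 × 0.8710 = 3.165 mg/L.
Minimum DO = 9.00 − 3.165 = 5.835 mg/L.

t_c ≈ 0.540 d; minimum DO ≈ 5.84 mg/L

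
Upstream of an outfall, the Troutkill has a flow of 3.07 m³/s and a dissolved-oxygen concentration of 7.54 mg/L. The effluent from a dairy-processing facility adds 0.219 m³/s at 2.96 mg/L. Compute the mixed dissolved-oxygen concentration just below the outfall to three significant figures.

7.24 mg/L

Flow-weighted mixing: C = (Q_r C_r + Q_w C_w)/(Q_r + Q_w)
= (3.07×7.54 + 0.219×2.96)/(3.07 + 0.219) = 23.80/3.289 = 7.235 mg/L.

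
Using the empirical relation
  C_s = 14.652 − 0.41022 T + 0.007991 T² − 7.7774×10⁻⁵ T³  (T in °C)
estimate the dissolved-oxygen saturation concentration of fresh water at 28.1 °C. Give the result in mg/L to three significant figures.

C_s ≈ 7.71 mg/L

C_s = 14.652 − 0.41022×28.1 + 0.007991×28.1² − 7.7774×10⁻⁵×28.1³ = 7.709 mg/L.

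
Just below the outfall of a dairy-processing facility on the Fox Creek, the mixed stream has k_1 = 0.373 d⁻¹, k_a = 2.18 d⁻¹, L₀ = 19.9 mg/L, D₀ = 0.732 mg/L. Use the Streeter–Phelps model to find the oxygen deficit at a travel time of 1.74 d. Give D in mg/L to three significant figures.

k_1 L₀/(k_a−k_1) = 0.373×19.9/(2.18−0.373) = 7.423/1.807 = 4.108 mg/L.
e^(−k_1 t) = e^(−0.373×1.740) = 0.5226; e^(−k_a t) = e^(−2.18×1.740) = 0.02252.
D = 4.108 × (0.5226 − 0.02252) + 0.732 × 0.02252 = 2.054 + 0.01649 = 2.071 mg/L.

D ≈ 2.07 mg/L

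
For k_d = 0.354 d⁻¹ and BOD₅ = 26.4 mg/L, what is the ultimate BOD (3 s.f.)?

BOD₅ = L₀(1 − e^(−5k_d)) ⇒ L₀ = BOD₅ / (1 − e^(−5×0.354))
= 26.4 / (1 − 0.1703) = 26.4 / 0.8297 = 31.82 mg/L.

L₀ ≈ 31.8 mg/L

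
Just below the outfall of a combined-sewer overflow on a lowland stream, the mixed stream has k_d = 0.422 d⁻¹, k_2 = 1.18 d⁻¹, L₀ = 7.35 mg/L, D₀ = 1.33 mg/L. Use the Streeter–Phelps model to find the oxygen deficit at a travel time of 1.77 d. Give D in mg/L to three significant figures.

D ≈ 1.60 mg/L

k_d L₀/(k_2−k_d) = 0.422×7.35/(1.18−0.422) = 3.102/0.7580 = 4.092 mg/L.
e^(−k_d t) = e^(−0.422×1.770) = 0.4738; e^(−k_2 t) = e^(−1.18×1.770) = 0.1239.
D = 4.092 × (0.4738 − 0.1239) + 1.33 × 0.1239 = 1.432 + 0.1647 = 1.597 mg/L.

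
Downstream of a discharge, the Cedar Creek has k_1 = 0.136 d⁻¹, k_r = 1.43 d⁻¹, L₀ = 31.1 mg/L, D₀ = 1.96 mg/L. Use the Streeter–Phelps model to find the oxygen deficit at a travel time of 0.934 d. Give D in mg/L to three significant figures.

k_1 L₀/(k_r−k_1) = 0.136×31.1/(1.43−0.136) = 4.230/1.294 = 3.269 mg/L.
e^(−k_1 t) = e^(−0.136×0.9340) = 0.8807; e^(−k_r t) = e^(−1.43×0.9340) = 0.2630.
D = 3.269 × (0.8807 − 0.2630) + 1.96 × 0.2630 = 2.019 + 0.5155 = 2.535 mg/L.

D ≈ 2.53 mg/L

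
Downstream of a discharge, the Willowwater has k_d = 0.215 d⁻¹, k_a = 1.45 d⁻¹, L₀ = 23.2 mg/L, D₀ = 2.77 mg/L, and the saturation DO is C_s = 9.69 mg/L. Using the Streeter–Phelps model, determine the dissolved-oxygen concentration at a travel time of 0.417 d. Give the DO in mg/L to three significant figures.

DO ≈ 6.69 mg/L

k_d L₀/(k_a−k_d) = 0.215×23.2/(1.45−0.215) = 4.988/1.235 = 4.039 mg/L.
e^(−k_d t) = e^(−0.215×0.4170) = 0.9142; e^(−k_a t) = e^(−1.45×0.4170) = 0.5463.
D = 4.039 × (0.9142 − 0.5463) + 2.77 × 0.5463 = 1.486 + 1.513 = 2.999 mg/L.
DO = C_s − D = 9.69 − 2.999 = 6.691 mg/L.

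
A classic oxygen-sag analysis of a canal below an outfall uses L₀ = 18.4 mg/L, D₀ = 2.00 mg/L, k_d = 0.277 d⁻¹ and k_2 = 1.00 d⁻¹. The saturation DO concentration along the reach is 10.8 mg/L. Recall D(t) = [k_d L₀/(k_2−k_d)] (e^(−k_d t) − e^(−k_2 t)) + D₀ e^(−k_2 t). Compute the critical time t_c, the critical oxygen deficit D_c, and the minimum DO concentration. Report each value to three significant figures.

t_c = [1/(k_2−k_d)] ln[(k_2/k_d)(1 − D₀(k_2−k_d)/(k_d L₀))]
= [1/(1.00−0.277)] ln[(1.00/0.277)(1 − 2.00×0.7230/(0.277×18.4))]
= (1/0.7230) ln[3.610 × 0.7163] = 1.383 × ln(2.586) = 1.383 × 0.9501 = 1.314 d.
D_c = (k_d/k_2) L₀ e^(−k_d t_c) = (0.277/1.00) × 18.4 × e^(−0.277×1.314) = 0.2770 × 18.4 × 0.6949 = 3.542 mg/L.
Minimum DO = C_s − D_c = 10.8 − 3.542 = 7.258 mg/L.

t_c ≈ 1.31 d; D_c ≈ 3.54 mg/L; min DO ≈ 7.26 mg/L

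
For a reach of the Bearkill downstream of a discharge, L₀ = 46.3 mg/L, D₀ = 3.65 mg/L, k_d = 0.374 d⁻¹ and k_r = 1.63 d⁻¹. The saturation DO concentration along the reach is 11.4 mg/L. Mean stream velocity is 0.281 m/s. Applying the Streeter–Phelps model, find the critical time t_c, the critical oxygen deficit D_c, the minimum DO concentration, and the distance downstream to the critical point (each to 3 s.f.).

t_c ≈ 0.927 d; D_c ≈ 7.51 mg/L; min DO ≈ 3.89 mg/L; x_c ≈ 22.5 km

At the critical point dD/dt = 0, so k_d L₀ e^(−k_d t) = k_r D. Substituting D(t) from the Streeter–Phelps equation and solving for t gives
t_c = ln[(k_r/k_d)(1 − D₀(k_r−k_d)/(k_d L₀))] / (k_r−k_d).
Here k_r−k_d = 1.256 d⁻¹ and 1 − D₀(k_r−k_d)/(k_d L₀) = 1 − 3.65×1.256/(0.374×46.3) = 0.7353, so
t_c = ln(4.358 × 0.7353) / 1.256 = 1.165 / 1.256 = 0.9272 d.
D_c = (k_d/k_r) L₀ e^(−k_d t_c) = (0.374/1.63) × 46.3 × e^(−0.374×0.9272) = 0.2294 × 46.3 × 0.7070 = 7.510 mg/L.
Minimum DO = C_s − D_c = 11.4 − 7.510 = 3.890 mg/L.
x_c = v t_c = 0.281 m/s × 0.9272 d × 86400 s/d = 22510 m ≈ 22.5 km.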